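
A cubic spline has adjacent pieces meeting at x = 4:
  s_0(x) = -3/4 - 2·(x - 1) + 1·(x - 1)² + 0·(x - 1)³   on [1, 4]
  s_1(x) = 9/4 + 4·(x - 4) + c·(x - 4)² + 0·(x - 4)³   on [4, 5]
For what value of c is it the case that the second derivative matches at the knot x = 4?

s_0''(x) = 2 + 0·(x - 1), so s_0''(4) = 2. On the right, s_1''(4) = 2c, so c = 1.

1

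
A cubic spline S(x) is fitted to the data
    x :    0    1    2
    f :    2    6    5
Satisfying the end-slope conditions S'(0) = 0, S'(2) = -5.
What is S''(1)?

With M_i denoting the second derivative at x_i, h_i = 1, 1, and Δ_i = (y_(i+1) − y_i)/h_i = 4, -1:
  1·M_0 + 4·M_1 + 1·M_2 = 6(Δ_1 - Δ_0) = -30
Clamped end conditions give two more equations: 2h_0·M_0 + h_0·M_1 = 6(Δ_0 - S'(0)) = 24 and h_1·M_1 + 2h_1·M_2 = 6(S'(2) - Δ_1) = -24.
Solving the tridiagonal system: M_0 = 17, M_1 = -10, M_2 = -7.

-10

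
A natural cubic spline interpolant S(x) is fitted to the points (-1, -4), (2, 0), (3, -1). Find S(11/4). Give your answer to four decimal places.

With M_i denoting the second derivative at x_i, h_i = 3, 1, and Δ_i = (y_(i+1) − y_i)/h_i = 4/3, -1:
  3·M_0 + 8·M_1 + 1·M_2 = 6(Δ_1 - Δ_0) = -14
Natural end conditions: M_0 = M_2 = 0.
Solving: M_0 = 0, M_1 = -7/4, M_2 = 0.
On [2, 3], S(x) = 0 - 5/12·(x - 2) - 7/8·(x - 2)² + 7/24·(x - 2)³.
With (x - 2) = 3/4: S(11/4) = -349/512.

-0.6816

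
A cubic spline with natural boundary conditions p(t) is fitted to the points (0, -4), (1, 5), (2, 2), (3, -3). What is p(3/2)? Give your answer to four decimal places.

Write M_i for p''(x_i). With h_i = 1, 1, 1 and divided differences Δ_i = 9, -3, -5, the continuity of p' gives the tridiagonal system
  1·M_0 + 4·M_1 + 1·M_2 = 6(Δ_1 - Δ_0) = -72
  1·M_1 + 4·M_2 + 1·M_3 = 6(Δ_2 - Δ_1) = -12
Natural end conditions: M_0 = M_3 = 0.
Solving the tridiagonal system: M_0 = 0, M_1 = -92/5, M_2 = 8/5, M_3 = 0.
On [1, 2], p(t) = 5 + 43/15·(t - 1) - 46/5·(t - 1)² + 10/3·(t - 1)³.
With (t - 1) = 1/2: p(3/2) = 91/20.

4.5500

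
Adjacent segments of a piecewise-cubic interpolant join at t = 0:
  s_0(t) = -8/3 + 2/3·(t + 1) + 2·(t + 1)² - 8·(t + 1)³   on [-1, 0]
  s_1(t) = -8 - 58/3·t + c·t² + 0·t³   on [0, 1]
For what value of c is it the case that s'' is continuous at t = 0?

-22

s_0''(t) = 4 - 48·(t + 1), so s_0''(0) = -44. On the right, s_1''(0) = 2c, so c = -22.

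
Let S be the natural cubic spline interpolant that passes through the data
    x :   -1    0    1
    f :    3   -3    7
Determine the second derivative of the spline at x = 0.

Write M_i for S''(x_i). With h_i = 1, 1 and divided differences Δ_i = -6, 10, the continuity of S' gives the tridiagonal system
  1·M_0 + 4·M_1 + 1·M_2 = 6(Δ_1 - Δ_0) = 96
Natural end conditions: M_0 = M_2 = 0.
Forward elimination and back-substitution give M_0 = 0, M_1 = 24, M_2 = 0.

24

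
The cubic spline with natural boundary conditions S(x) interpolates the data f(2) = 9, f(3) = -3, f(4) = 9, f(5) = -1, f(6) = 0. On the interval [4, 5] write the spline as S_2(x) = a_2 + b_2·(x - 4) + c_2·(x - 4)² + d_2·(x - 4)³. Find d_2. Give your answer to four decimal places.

Put M_i = S'' at the i-th knot. Here h = (1, 1, 1, 1) and Δ = (-12, 12, -10, 1), so the interior equations h_(i-1)·M_(i-1) + 2(h_(i-1)+h_i)·M_i + h_i·M_(i+1) = 6(Δ_i − Δ_(i-1)) read
  1·M_0 + 4·M_1 + 1·M_2 = 6(Δ_1 - Δ_0) = 144
  1·M_1 + 4·M_2 + 1·M_3 = 6(Δ_2 - Δ_1) = -132
  1·M_2 + 4·M_3 + 1·M_4 = 6(Δ_3 - Δ_2) = 66
Natural end conditions: M_0 = M_4 = 0.
Hence M_0 = 0, M_1 = 1377/28, M_2 = -369/7, M_3 = 831/28, M_4 = 0.
On [4, 5], with S_2(x) = a_2 + b_2·(x - 4) + c_2·(x - 4)² + d_2·(x - 4)³: c_2 = M_2/2 = -369/14, d_2 = (M_3 - M_2)/(6h_2) = 769/56, b_2 = Δ_2 - h_2(2M_2 + M_3)/6 = 21/8.

13.7321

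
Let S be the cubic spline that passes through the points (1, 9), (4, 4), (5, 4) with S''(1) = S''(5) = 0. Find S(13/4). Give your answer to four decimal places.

With M_i denoting the second derivative at x_i, h_i = 3, 1, and Δ_i = (y_(i+1) − y_i)/h_i = -5/3, 0:
  3·M_0 + 8·M_1 + 1·M_2 = 6(Δ_1 - Δ_0) = 10
Natural end conditions: M_0 = M_2 = 0.
Solving the tridiagonal system: M_0 = 0, M_1 = 5/4, M_2 = 0.
On [1, 4], S(t) = 9 - 55/24·(t - 1) + 0·(t - 1)² + 5/72·(t - 1)³.
With (t - 1) = 9/4: S(13/4) = 2373/512.

4.6348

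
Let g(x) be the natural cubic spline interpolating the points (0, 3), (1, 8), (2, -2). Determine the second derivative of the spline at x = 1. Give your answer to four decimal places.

Let M_i = g''(x_i). Step sizes h_i = 1, 1; slopes of the chords Δ_i = (y_(i+1) - y_i)/h_i = 5, -10.
  1·M_0 + 4·M_1 + 1·M_2 = 6(Δ_1 - Δ_0) = -90
Natural end conditions: M_0 = M_2 = 0.
Forward elimination and back-substitution give M_0 = 0, M_1 = -45/2, M_2 = 0.

-22.5000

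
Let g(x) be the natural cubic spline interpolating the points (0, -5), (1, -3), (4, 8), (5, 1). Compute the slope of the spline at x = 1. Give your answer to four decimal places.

3.6485

Let m_i = g''(x_i). Step sizes h_i = 1, 3, 1; slopes of the chords Δ_i = (y_(i+1) - y_i)/h_i = 2, 11/3, -7.
  1·m_0 + 8·m_1 + 3·m_2 = 6(Δ_1 - Δ_0) = 10
  3·m_1 + 8·m_2 + 1·m_3 = 6(Δ_2 - Δ_1) = -64
Natural end conditions: m_0 = m_3 = 0.
Forward elimination and back-substitution give m_0 = 0, m_1 = 272/55, m_2 = -542/55, m_3 = 0.
On [1, 4], g'(x) = b_1 + 2c_1·(x - 1) + 3d_1·(x - 1)² with b_1 = Δ_1 - h_1(2m_1 + m_2)/6 = 602/165, c_1 = m_1/2 = 136/55, d_1 = (m_2 - m_1)/(6h_1) = -37/45. So g'(1) = 602/165.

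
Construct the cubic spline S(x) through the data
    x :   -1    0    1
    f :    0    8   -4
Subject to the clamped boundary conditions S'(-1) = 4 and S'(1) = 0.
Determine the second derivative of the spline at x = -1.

With σ_i denoting the second derivative at x_i, h_i = 1, 1, and Δ_i = (y_(i+1) − y_i)/h_i = 8, -12:
  1·σ_0 + 4·σ_1 + 1·σ_2 = 6(Δ_1 - Δ_0) = -120
Clamped end conditions give two more equations: 2h_0·σ_0 + h_0·σ_1 = 6(Δ_0 - S'(-1)) = 24 and h_1·σ_1 + 2h_1·σ_2 = 6(S'(1) - Δ_1) = 72.
Solving the tridiagonal system: σ_0 = 40, σ_1 = -56, σ_2 = 64.

40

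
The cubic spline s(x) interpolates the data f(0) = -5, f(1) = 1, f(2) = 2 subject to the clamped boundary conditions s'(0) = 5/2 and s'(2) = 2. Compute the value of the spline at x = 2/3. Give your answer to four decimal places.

Put m_i = s'' at the i-th knot. Here h = (1, 1) and Δ = (6, 1), so the interior equations h_(i-1)·m_(i-1) + 2(h_(i-1)+h_i)·m_i + h_i·m_(i+1) = 6(Δ_i − Δ_(i-1)) read
  1·m_0 + 4·m_1 + 1·m_2 = 6(Δ_1 - Δ_0) = -30
Clamped end conditions give two more equations: 2h_0·m_0 + h_0·m_1 = 6(Δ_0 - s'(0)) = 21 and h_1·m_1 + 2h_1·m_2 = 6(s'(2) - Δ_1) = 6.
Solving the tridiagonal system: m_0 = 71/4, m_1 = -29/2, m_2 = 41/4.
On [0, 1], s(x) = -5 + 5/2·x + 71/8·x² - 43/8·x³.
With x = 2/3: s(2/3) = -53/54.

-0.9815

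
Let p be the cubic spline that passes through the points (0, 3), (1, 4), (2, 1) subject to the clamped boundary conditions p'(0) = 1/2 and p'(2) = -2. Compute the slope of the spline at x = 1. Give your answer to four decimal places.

-1.1250

Put M_i = p'' at the i-th knot. Here h = (1, 1) and Δ = (1, -3), so the interior equations h_(i-1)·M_(i-1) + 2(h_(i-1)+h_i)·M_i + h_i·M_(i+1) = 6(Δ_i − Δ_(i-1)) read
  1·M_0 + 4·M_1 + 1·M_2 = 6(Δ_1 - Δ_0) = -24
Clamped end conditions give two more equations: 2h_0·M_0 + h_0·M_1 = 6(Δ_0 - p'(0)) = 3 and h_1·M_1 + 2h_1·M_2 = 6(p'(2) - Δ_1) = 6.
Hence M_0 = 25/4, M_1 = -19/2, M_2 = 31/4.
On [1, 2], p'(x) = b_1 + 2c_1·(x - 1) + 3d_1·(x - 1)² with b_1 = Δ_1 - h_1(2M_1 + M_2)/6 = -9/8, c_1 = M_1/2 = -19/4, d_1 = (M_2 - M_1)/(6h_1) = 23/8. So p'(1) = -9/8.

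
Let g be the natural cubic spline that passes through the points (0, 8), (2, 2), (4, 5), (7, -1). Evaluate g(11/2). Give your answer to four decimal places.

3.6431

Write M_i for g''(x_i). With h_i = 2, 2, 3 and divided differences Δ_i = -3, 3/2, -2, the continuity of g' gives the tridiagonal system
  2·M_0 + 8·M_1 + 2·M_2 = 6(Δ_1 - Δ_0) = 27
  2·M_1 + 10·M_2 + 3·M_3 = 6(Δ_2 - Δ_1) = -21
Natural end conditions: M_0 = M_3 = 0.
Forward elimination and back-substitution give M_0 = 0, M_1 = 78/19, M_2 = -111/38, M_3 = 0.
On [4, 7], g(x) = 5 + 35/38·(x - 4) - 111/76·(x - 4)² + 37/228·(x - 4)³.
With (x - 4) = 3/2: g(11/2) = 2215/608.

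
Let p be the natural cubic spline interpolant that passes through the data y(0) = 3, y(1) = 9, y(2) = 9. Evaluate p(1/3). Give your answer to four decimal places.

5.4444

With M_i denoting the second derivative at x_i, h_i = 1, 1, and Δ_i = (y_(i+1) − y_i)/h_i = 6, 0:
  1·M_0 + 4·M_1 + 1·M_2 = 6(Δ_1 - Δ_0) = -36
Natural end conditions: M_0 = M_2 = 0.
Hence M_0 = 0, M_1 = -9, M_2 = 0.
On [0, 1], p(x) = 3 + 15/2·x + 0·x² - 3/2·x³.
With x = 1/3: p(1/3) = 49/9.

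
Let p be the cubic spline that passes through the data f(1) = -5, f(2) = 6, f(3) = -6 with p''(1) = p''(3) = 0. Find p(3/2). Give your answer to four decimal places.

Let m_i = p''(x_i). Step sizes h_i = 1, 1; slopes of the chords Δ_i = (y_(i+1) - y_i)/h_i = 11, -12.
  1·m_0 + 4·m_1 + 1·m_2 = 6(Δ_1 - Δ_0) = -138
Natural end conditions: m_0 = m_2 = 0.
Hence m_0 = 0, m_1 = -69/2, m_2 = 0.
On [1, 2], p(x) = -5 + 67/4·(x - 1) + 0·(x - 1)² - 23/4·(x - 1)³.
With (x - 1) = 1/2: p(3/2) = 85/32.

2.6563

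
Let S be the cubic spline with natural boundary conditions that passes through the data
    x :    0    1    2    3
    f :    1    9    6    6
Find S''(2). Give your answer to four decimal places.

With σ_i denoting the second derivative at x_i, h_i = 1, 1, 1, and Δ_i = (y_(i+1) − y_i)/h_i = 8, -3, 0:
  1·σ_0 + 4·σ_1 + 1·σ_2 = 6(Δ_1 - Δ_0) = -66
  1·σ_1 + 4·σ_2 + 1·σ_3 = 6(Δ_2 - Δ_1) = 18
Natural end conditions: σ_0 = σ_3 = 0.
Forward elimination and back-substitution give σ_0 = 0, σ_1 = -94/5, σ_2 = 46/5, σ_3 = 0.

9.2000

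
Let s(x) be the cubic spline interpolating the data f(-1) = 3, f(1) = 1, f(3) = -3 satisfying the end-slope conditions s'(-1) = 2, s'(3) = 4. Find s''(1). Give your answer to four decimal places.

-2.5000

With σ_i denoting the second derivative at x_i, h_i = 2, 2, and Δ_i = (y_(i+1) − y_i)/h_i = -1, -2:
  2·σ_0 + 8·σ_1 + 2·σ_2 = 6(Δ_1 - Δ_0) = -6
Clamped end conditions give two more equations: 2h_0·σ_0 + h_0·σ_1 = 6(Δ_0 - s'(-1)) = -18 and h_1·σ_1 + 2h_1·σ_2 = 6(s'(3) - Δ_1) = 36.
Hence σ_0 = -13/4, σ_1 = -5/2, σ_2 = 41/4.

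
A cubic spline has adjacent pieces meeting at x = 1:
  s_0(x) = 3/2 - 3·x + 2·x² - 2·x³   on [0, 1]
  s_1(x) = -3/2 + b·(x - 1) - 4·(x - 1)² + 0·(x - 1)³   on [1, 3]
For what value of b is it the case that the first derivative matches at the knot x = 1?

-5

s_0'(x) = -3 + 4·x - 6·x², so s_0'(1) = -5. On the right, s_1'(1) = b, so b = -5.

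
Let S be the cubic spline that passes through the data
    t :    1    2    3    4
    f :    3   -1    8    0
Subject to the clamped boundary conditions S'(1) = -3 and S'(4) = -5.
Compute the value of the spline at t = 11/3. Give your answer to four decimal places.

Write σ_i for S''(x_i). With h_i = 1, 1, 1 and divided differences Δ_i = -4, 9, -8, the continuity of S' gives the tridiagonal system
  1·σ_0 + 4·σ_1 + 1·σ_2 = 6(Δ_1 - Δ_0) = 78
  1·σ_1 + 4·σ_2 + 1·σ_3 = 6(Δ_2 - Δ_1) = -102
Clamped end conditions give two more equations: 2h_0·σ_0 + h_0·σ_1 = 6(Δ_0 - S'(1)) = -6 and h_2·σ_2 + 2h_2·σ_3 = 6(S'(4) - Δ_2) = 18.
Solving the tridiagonal system: σ_0 = -308/15, σ_1 = 526/15, σ_2 = -626/15, σ_3 = 448/15.
On [3, 4], S(t) = 8 + 14/15·(t - 3) - 313/15·(t - 3)² + 179/15·(t - 3)³.
With (t - 3) = 2/3: S(11/3) = 1168/405.

2.8840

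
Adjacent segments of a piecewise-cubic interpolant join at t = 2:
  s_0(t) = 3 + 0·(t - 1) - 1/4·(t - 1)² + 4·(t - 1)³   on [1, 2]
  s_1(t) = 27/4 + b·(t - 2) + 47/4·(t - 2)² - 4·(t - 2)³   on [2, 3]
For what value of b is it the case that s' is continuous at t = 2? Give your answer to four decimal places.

s_0'(t) = 0 - 1/2·(t - 1) + 12·(t - 1)², so s_0'(2) = 23/2. On the right, s_1'(2) = b, so b = 23/2.

11.5000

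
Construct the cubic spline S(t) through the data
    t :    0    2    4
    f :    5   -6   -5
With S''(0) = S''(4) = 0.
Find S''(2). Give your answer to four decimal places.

4.5000

Let m_i = S''(x_i). Step sizes h_i = 2, 2; slopes of the chords Δ_i = (y_(i+1) - y_i)/h_i = -11/2, 1/2.
  2·m_0 + 8·m_1 + 2·m_2 = 6(Δ_1 - Δ_0) = 36
Natural end conditions: m_0 = m_2 = 0.
Forward elimination and back-substitution give m_0 = 0, m_1 = 9/2, m_2 = 0.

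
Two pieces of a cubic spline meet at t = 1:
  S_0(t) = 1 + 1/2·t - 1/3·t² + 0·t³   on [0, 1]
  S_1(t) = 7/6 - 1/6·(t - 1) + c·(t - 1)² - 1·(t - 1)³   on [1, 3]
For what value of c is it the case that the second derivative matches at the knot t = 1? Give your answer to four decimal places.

-0.3333

S_0''(t) = -2/3 + 0·t, so S_0''(1) = -2/3. On the right, S_1''(1) = 2c, so c = -1/3.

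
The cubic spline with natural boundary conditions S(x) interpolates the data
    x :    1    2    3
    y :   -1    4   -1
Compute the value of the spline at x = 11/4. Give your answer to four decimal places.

Let m_i = S''(x_i). Step sizes h_i = 1, 1; slopes of the chords Δ_i = (y_(i+1) - y_i)/h_i = 5, -5.
  1·m_0 + 4·m_1 + 1·m_2 = 6(Δ_1 - Δ_0) = -60
Natural end conditions: m_0 = m_2 = 0.
Forward elimination and back-substitution give m_0 = 0, m_1 = -15, m_2 = 0.
On [2, 3], S(x) = 4 + 0·(x - 2) - 15/2·(x - 2)² + 5/2·(x - 2)³.
With (x - 2) = 3/4: S(11/4) = 107/128.

0.8359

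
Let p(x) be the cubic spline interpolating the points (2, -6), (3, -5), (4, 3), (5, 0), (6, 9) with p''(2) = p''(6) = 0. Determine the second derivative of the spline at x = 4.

Write σ_i for p''(x_i). With h_i = 1, 1, 1, 1 and divided differences Δ_i = 1, 8, -3, 9, the continuity of p' gives the tridiagonal system
  1·σ_0 + 4·σ_1 + 1·σ_2 = 6(Δ_1 - Δ_0) = 42
  1·σ_1 + 4·σ_2 + 1·σ_3 = 6(Δ_2 - Δ_1) = -66
  1·σ_2 + 4·σ_3 + 1·σ_4 = 6(Δ_3 - Δ_2) = 72
Natural end conditions: σ_0 = σ_4 = 0.
Forward elimination and back-substitution give σ_0 = 0, σ_1 = 69/4, σ_2 = -27, σ_3 = 99/4, σ_4 = 0.

-27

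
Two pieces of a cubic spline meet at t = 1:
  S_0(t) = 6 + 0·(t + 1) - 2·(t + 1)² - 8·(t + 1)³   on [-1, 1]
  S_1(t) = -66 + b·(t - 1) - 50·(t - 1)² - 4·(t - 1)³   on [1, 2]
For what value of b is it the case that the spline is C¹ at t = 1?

S_0'(t) = 0 - 4·(t + 1) - 24·(t + 1)², so S_0'(1) = -104. On the right, S_1'(1) = b, so b = -104.

-104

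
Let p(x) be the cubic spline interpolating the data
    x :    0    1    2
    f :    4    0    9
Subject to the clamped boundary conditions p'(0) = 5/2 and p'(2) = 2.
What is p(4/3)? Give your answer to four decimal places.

2.5741

Write M_i for p''(x_i). With h_i = 1, 1 and divided differences Δ_i = -4, 9, the continuity of p' gives the tridiagonal system
  1·M_0 + 4·M_1 + 1·M_2 = 6(Δ_1 - Δ_0) = 78
Clamped end conditions give two more equations: 2h_0·M_0 + h_0·M_1 = 6(Δ_0 - p'(0)) = -39 and h_1·M_1 + 2h_1·M_2 = 6(p'(2) - Δ_1) = -42.
Solving: M_0 = -157/4, M_1 = 79/2, M_2 = -163/4.
On [1, 2], p(x) = 0 + 21/8·(x - 1) + 79/4·(x - 1)² - 107/8·(x - 1)³.
With (x - 1) = 1/3: p(4/3) = 139/54.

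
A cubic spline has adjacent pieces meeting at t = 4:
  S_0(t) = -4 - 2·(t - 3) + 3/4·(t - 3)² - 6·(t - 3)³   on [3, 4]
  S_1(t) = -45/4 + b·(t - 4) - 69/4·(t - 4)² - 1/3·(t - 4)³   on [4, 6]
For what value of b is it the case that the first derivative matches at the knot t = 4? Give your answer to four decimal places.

S_0'(t) = -2 + 3/2·(t - 3) - 18·(t - 3)², so S_0'(4) = -37/2. On the right, S_1'(4) = b, so b = -37/2.

-18.5000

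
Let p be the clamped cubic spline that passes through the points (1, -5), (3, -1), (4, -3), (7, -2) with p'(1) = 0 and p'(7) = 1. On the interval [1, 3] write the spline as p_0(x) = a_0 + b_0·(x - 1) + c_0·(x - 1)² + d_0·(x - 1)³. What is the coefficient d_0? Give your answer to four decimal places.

With σ_i denoting the second derivative at x_i, h_i = 2, 1, 3, and Δ_i = (y_(i+1) − y_i)/h_i = 2, -2, 1/3:
  2·σ_0 + 6·σ_1 + 1·σ_2 = 6(Δ_1 - Δ_0) = -24
  1·σ_1 + 8·σ_2 + 3·σ_3 = 6(Δ_2 - Δ_1) = 14
Clamped end conditions give two more equations: 2h_0·σ_0 + h_0·σ_1 = 6(Δ_0 - p'(1)) = 12 and h_2·σ_2 + 2h_2·σ_3 = 6(p'(7) - Δ_2) = 4.
Hence σ_0 = 44/7, σ_1 = -46/7, σ_2 = 20/7, σ_3 = -16/21.
On [1, 3], with p_0(x) = a_0 + b_0·(x - 1) + c_0·(x - 1)² + d_0·(x - 1)³: c_0 = σ_0/2 = 22/7, d_0 = (σ_1 - σ_0)/(6h_0) = -15/14, b_0 = Δ_0 - h_0(2σ_0 + σ_1)/6 = 0.

-1.0714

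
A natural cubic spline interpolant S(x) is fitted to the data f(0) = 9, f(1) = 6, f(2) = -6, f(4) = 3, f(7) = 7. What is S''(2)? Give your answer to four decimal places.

Put M_i = S'' at the i-th knot. Here h = (1, 1, 2, 3) and Δ = (-3, -12, 9/2, 4/3), so the interior equations h_(i-1)·M_(i-1) + 2(h_(i-1)+h_i)·M_i + h_i·M_(i+1) = 6(Δ_i − Δ_(i-1)) read
  1·M_0 + 4·M_1 + 1·M_2 = 6(Δ_1 - Δ_0) = -54
  1·M_1 + 6·M_2 + 2·M_3 = 6(Δ_2 - Δ_1) = 99
  2·M_2 + 10·M_3 + 3·M_4 = 6(Δ_3 - Δ_2) = -19
Natural end conditions: M_0 = M_4 = 0.
Solving the tridiagonal system: M_0 = 0, M_1 = -2026/107, M_2 = 2326/107, M_3 = -1337/214, M_4 = 0.

21.7383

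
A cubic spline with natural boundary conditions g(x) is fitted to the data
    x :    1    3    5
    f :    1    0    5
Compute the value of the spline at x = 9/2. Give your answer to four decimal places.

Let m_i = g''(x_i). Step sizes h_i = 2, 2; slopes of the chords Δ_i = (y_(i+1) - y_i)/h_i = -1/2, 5/2.
  2·m_0 + 8·m_1 + 2·m_2 = 6(Δ_1 - Δ_0) = 18
Natural end conditions: m_0 = m_2 = 0.
Solving the tridiagonal system: m_0 = 0, m_1 = 9/4, m_2 = 0.
On [3, 5], g(x) = 0 + 1·(x - 3) + 9/8·(x - 3)² - 3/16·(x - 3)³.
With (x - 3) = 3/2: g(9/2) = 435/128.

3.3984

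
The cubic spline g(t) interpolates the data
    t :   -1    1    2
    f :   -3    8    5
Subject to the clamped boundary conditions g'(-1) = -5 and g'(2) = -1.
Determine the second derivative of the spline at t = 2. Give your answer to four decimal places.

15.8333

Put σ_i = g'' at the i-th knot. Here h = (2, 1) and Δ = (11/2, -3), so the interior equations h_(i-1)·σ_(i-1) + 2(h_(i-1)+h_i)·σ_i + h_i·σ_(i+1) = 6(Δ_i − Δ_(i-1)) read
  2·σ_0 + 6·σ_1 + 1·σ_2 = 6(Δ_1 - Δ_0) = -51
Clamped end conditions give two more equations: 2h_0·σ_0 + h_0·σ_1 = 6(Δ_0 - g'(-1)) = 63 and h_1·σ_1 + 2h_1·σ_2 = 6(g'(2) - Δ_1) = 12.
Hence σ_0 = 307/12, σ_1 = -59/3, σ_2 = 95/6.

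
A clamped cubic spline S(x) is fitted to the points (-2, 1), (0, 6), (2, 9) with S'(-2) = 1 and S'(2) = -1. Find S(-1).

Put m_i = S'' at the i-th knot. Here h = (2, 2) and Δ = (5/2, 3/2), so the interior equations h_(i-1)·m_(i-1) + 2(h_(i-1)+h_i)·m_i + h_i·m_(i+1) = 6(Δ_i − Δ_(i-1)) read
  2·m_0 + 8·m_1 + 2·m_2 = 6(Δ_1 - Δ_0) = -6
Clamped end conditions give two more equations: 2h_0·m_0 + h_0·m_1 = 6(Δ_0 - S'(-2)) = 9 and h_1·m_1 + 2h_1·m_2 = 6(S'(2) - Δ_1) = -15.
Solving the tridiagonal system: m_0 = 5/2, m_1 = -1/2, m_2 = -7/2.
On [-2, 0], S(x) = 1 + 1·(x + 2) + 5/4·(x + 2)² - 1/4·(x + 2)³.
With (x + 2) = 1: S(-1) = 3.

3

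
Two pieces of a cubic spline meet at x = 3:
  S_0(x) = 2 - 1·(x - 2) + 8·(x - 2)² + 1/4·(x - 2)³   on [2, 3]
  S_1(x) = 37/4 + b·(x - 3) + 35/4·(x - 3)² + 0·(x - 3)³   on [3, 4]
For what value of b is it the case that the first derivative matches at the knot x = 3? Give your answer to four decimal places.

15.7500

S_0'(x) = -1 + 16·(x - 2) + 3/4·(x - 2)², so S_0'(3) = 63/4. On the right, S_1'(3) = b, so b = 63/4.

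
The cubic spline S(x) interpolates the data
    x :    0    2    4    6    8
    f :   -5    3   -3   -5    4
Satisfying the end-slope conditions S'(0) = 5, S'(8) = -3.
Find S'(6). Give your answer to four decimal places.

4.4375

Put m_i = S'' at the i-th knot. Here h = (2, 2, 2, 2) and Δ = (4, -3, -1, 9/2), so the interior equations h_(i-1)·m_(i-1) + 2(h_(i-1)+h_i)·m_i + h_i·m_(i+1) = 6(Δ_i − Δ_(i-1)) read
  2·m_0 + 8·m_1 + 2·m_2 = 6(Δ_1 - Δ_0) = -42
  2·m_1 + 8·m_2 + 2·m_3 = 6(Δ_2 - Δ_1) = 12
  2·m_2 + 8·m_3 + 2·m_4 = 6(Δ_3 - Δ_2) = 33
Clamped end conditions give two more equations: 2h_0·m_0 + h_0·m_1 = 6(Δ_0 - S'(0)) = -6 and h_3·m_3 + 2h_3·m_4 = 6(S'(8) - Δ_3) = -45.
Solving: m_0 = 23/16, m_1 = -47/8, m_2 = 17/16, m_3 = 61/8, m_4 = -241/16.
On [6, 8], S'(x) = b_3 + 2c_3·(x - 6) + 3d_3·(x - 6)² with b_3 = Δ_3 - h_3(2m_3 + m_4)/6 = 71/16, c_3 = m_3/2 = 61/16, d_3 = (m_4 - m_3)/(6h_3) = -121/64. So S'(6) = 71/16.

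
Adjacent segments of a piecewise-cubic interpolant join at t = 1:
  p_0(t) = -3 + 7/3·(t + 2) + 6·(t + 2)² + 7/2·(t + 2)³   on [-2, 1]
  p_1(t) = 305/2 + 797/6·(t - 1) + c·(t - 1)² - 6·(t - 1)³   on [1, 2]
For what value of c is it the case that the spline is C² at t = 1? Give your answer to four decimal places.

37.5000

p_0''(t) = 12 + 21·(t + 2), so p_0''(1) = 75. On the right, p_1''(1) = 2c, so c = 75/2.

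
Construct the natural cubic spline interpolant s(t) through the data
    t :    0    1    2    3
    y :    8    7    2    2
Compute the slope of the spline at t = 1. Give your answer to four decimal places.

-3.8000

With M_i denoting the second derivative at x_i, h_i = 1, 1, 1, and Δ_i = (y_(i+1) − y_i)/h_i = -1, -5, 0:
  1·M_0 + 4·M_1 + 1·M_2 = 6(Δ_1 - Δ_0) = -24
  1·M_1 + 4·M_2 + 1·M_3 = 6(Δ_2 - Δ_1) = 30
Natural end conditions: M_0 = M_3 = 0.
Solving the tridiagonal system: M_0 = 0, M_1 = -42/5, M_2 = 48/5, M_3 = 0.
On [1, 2], s'(t) = b_1 + 2c_1·(t - 1) + 3d_1·(t - 1)² with b_1 = Δ_1 - h_1(2M_1 + M_2)/6 = -19/5, c_1 = M_1/2 = -21/5, d_1 = (M_2 - M_1)/(6h_1) = 3. So s'(1) = -19/5.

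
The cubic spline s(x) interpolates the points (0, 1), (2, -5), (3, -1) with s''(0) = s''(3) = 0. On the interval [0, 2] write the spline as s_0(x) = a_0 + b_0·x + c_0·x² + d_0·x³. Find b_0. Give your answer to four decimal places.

-5.3333

Put σ_i = s'' at the i-th knot. Here h = (2, 1) and Δ = (-3, 4), so the interior equations h_(i-1)·σ_(i-1) + 2(h_(i-1)+h_i)·σ_i + h_i·σ_(i+1) = 6(Δ_i − Δ_(i-1)) read
  2·σ_0 + 6·σ_1 + 1·σ_2 = 6(Δ_1 - Δ_0) = 42
Natural end conditions: σ_0 = σ_2 = 0.
Forward elimination and back-substitution give σ_0 = 0, σ_1 = 7, σ_2 = 0.
On [0, 2], with s_0(x) = a_0 + b_0·x + c_0·x² + d_0·x³: c_0 = σ_0/2 = 0, d_0 = (σ_1 - σ_0)/(6h_0) = 7/12, b_0 = Δ_0 - h_0(2σ_0 + σ_1)/6 = -16/3.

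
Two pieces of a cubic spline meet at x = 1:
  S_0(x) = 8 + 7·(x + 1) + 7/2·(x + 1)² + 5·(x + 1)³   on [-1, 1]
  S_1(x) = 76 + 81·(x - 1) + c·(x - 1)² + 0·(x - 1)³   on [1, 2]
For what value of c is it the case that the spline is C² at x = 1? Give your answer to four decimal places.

S_0''(x) = 7 + 30·(x + 1), so S_0''(1) = 67. On the right, S_1''(1) = 2c, so c = 67/2.

33.5000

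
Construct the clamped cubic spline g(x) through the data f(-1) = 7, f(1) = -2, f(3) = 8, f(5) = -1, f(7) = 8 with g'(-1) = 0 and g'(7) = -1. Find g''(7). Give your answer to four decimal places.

Write M_i for g''(x_i). With h_i = 2, 2, 2, 2 and divided differences Δ_i = -9/2, 5, -9/2, 9/2, the continuity of g' gives the tridiagonal system
  2·M_0 + 8·M_1 + 2·M_2 = 6(Δ_1 - Δ_0) = 57
  2·M_1 + 8·M_2 + 2·M_3 = 6(Δ_2 - Δ_1) = -57
  2·M_2 + 8·M_3 + 2·M_4 = 6(Δ_3 - Δ_2) = 54
Clamped end conditions give two more equations: 2h_0·M_0 + h_0·M_1 = 6(Δ_0 - g'(-1)) = -27 and h_3·M_3 + 2h_3·M_4 = 6(g'(7) - Δ_3) = -33.
Hence M_0 = -221/16, M_1 = 113/8, M_2 = -227/16, M_3 = 113/8, M_4 = -245/16.

-15.3125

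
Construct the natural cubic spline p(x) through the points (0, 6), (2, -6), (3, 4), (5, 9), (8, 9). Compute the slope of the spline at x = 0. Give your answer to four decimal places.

-11.9264

Put M_i = p'' at the i-th knot. Here h = (2, 1, 2, 3) and Δ = (-6, 10, 5/2, 0), so the interior equations h_(i-1)·M_(i-1) + 2(h_(i-1)+h_i)·M_i + h_i·M_(i+1) = 6(Δ_i − Δ_(i-1)) read
  2·M_0 + 6·M_1 + 1·M_2 = 6(Δ_1 - Δ_0) = 96
  1·M_1 + 6·M_2 + 2·M_3 = 6(Δ_2 - Δ_1) = -45
  2·M_2 + 10·M_3 + 3·M_4 = 6(Δ_3 - Δ_2) = -15
Natural end conditions: M_0 = M_4 = 0.
Forward elimination and back-substitution give M_0 = 0, M_1 = 2898/163, M_2 = -1740/163, M_3 = 207/326, M_4 = 0.
On [0, 2], p'(x) = b_0 + 2c_0·x + 3d_0·x² with b_0 = Δ_0 - h_0(2M_0 + M_1)/6 = -1944/163, c_0 = M_0/2 = 0, d_0 = (M_1 - M_0)/(6h_0) = 483/326. So p'(0) = -1944/163.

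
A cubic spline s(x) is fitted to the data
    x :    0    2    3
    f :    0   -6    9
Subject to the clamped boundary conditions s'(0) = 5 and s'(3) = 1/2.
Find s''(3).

-63

Write σ_i for s''(x_i). With h_i = 2, 1 and divided differences Δ_i = -3, 15, the continuity of s' gives the tridiagonal system
  2·σ_0 + 6·σ_1 + 1·σ_2 = 6(Δ_1 - Δ_0) = 108
Clamped end conditions give two more equations: 2h_0·σ_0 + h_0·σ_1 = 6(Δ_0 - s'(0)) = -48 and h_1·σ_1 + 2h_1·σ_2 = 6(s'(3) - Δ_1) = -87.
Solving the tridiagonal system: σ_0 = -63/2, σ_1 = 39, σ_2 = -63.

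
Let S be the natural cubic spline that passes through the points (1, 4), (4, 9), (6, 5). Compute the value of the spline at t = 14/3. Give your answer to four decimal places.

8.2099

Write σ_i for S''(x_i). With h_i = 3, 2 and divided differences Δ_i = 5/3, -2, the continuity of S' gives the tridiagonal system
  3·σ_0 + 10·σ_1 + 2·σ_2 = 6(Δ_1 - Δ_0) = -22
Natural end conditions: σ_0 = σ_2 = 0.
Solving: σ_0 = 0, σ_1 = -11/5, σ_2 = 0.
On [4, 6], S(t) = 9 - 8/15·(t - 4) - 11/10·(t - 4)² + 11/60·(t - 4)³.
With (t - 4) = 2/3: S(14/3) = 665/81.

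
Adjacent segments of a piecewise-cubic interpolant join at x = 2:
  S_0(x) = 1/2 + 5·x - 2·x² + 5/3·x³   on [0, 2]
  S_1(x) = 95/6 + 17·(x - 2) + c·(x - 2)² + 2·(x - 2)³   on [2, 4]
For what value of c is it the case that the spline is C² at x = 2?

8

S_0''(x) = -4 + 10·x, so S_0''(2) = 16. On the right, S_1''(2) = 2c, so c = 8.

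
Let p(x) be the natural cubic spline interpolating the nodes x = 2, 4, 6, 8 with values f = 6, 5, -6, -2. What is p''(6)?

7

Let σ_i = p''(x_i). Step sizes h_i = 2, 2, 2; slopes of the chords Δ_i = (y_(i+1) - y_i)/h_i = -1/2, -11/2, 2.
  2·σ_0 + 8·σ_1 + 2·σ_2 = 6(Δ_1 - Δ_0) = -30
  2·σ_1 + 8·σ_2 + 2·σ_3 = 6(Δ_2 - Δ_1) = 45
Natural end conditions: σ_0 = σ_3 = 0.
Hence σ_0 = 0, σ_1 = -11/2, σ_2 = 7, σ_3 = 0.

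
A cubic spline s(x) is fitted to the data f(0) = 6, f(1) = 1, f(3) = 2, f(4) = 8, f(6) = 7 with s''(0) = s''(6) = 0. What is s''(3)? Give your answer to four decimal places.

5.5161

Write M_i for s''(x_i). With h_i = 1, 2, 1, 2 and divided differences Δ_i = -5, 1/2, 6, -1/2, the continuity of s' gives the tridiagonal system
  1·M_0 + 6·M_1 + 2·M_2 = 6(Δ_1 - Δ_0) = 33
  2·M_1 + 6·M_2 + 1·M_3 = 6(Δ_2 - Δ_1) = 33
  1·M_2 + 6·M_3 + 2·M_4 = 6(Δ_3 - Δ_2) = -39
Natural end conditions: M_0 = M_4 = 0.
Solving the tridiagonal system: M_0 = 0, M_1 = 227/62, M_2 = 171/31, M_3 = -230/31, M_4 = 0.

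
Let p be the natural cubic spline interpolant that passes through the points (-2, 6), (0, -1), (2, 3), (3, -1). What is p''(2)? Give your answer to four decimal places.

Write M_i for p''(x_i). With h_i = 2, 2, 1 and divided differences Δ_i = -7/2, 2, -4, the continuity of p' gives the tridiagonal system
  2·M_0 + 8·M_1 + 2·M_2 = 6(Δ_1 - Δ_0) = 33
  2·M_1 + 6·M_2 + 1·M_3 = 6(Δ_2 - Δ_1) = -36
Natural end conditions: M_0 = M_3 = 0.
Forward elimination and back-substitution give M_0 = 0, M_1 = 135/22, M_2 = -177/22, M_3 = 0.

-8.0455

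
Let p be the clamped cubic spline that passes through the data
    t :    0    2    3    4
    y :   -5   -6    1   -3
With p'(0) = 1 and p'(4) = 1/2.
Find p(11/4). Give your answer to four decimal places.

0.1332

With M_i denoting the second derivative at x_i, h_i = 2, 1, 1, and Δ_i = (y_(i+1) − y_i)/h_i = -1/2, 7, -4:
  2·M_0 + 6·M_1 + 1·M_2 = 6(Δ_1 - Δ_0) = 45
  1·M_1 + 4·M_2 + 1·M_3 = 6(Δ_2 - Δ_1) = -66
Clamped end conditions give two more equations: 2h_0·M_0 + h_0·M_1 = 6(Δ_0 - p'(0)) = -9 and h_2·M_2 + 2h_2·M_3 = 6(p'(4) - Δ_2) = 27.
Hence M_0 = -109/11, M_1 = 337/22, M_2 = -298/11, M_3 = 595/22.
On [2, 3], p(t) = -6 + 141/22·(t - 2) + 337/44·(t - 2)² - 311/44·(t - 2)³.
With (t - 2) = 3/4: p(11/4) = 375/2816.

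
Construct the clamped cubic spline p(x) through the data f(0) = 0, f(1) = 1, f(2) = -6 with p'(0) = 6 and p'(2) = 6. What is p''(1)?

Write M_i for p''(x_i). With h_i = 1, 1 and divided differences Δ_i = 1, -7, the continuity of p' gives the tridiagonal system
  1·M_0 + 4·M_1 + 1·M_2 = 6(Δ_1 - Δ_0) = -48
Clamped end conditions give two more equations: 2h_0·M_0 + h_0·M_1 = 6(Δ_0 - p'(0)) = -30 and h_1·M_1 + 2h_1·M_2 = 6(p'(2) - Δ_1) = 78.
Forward elimination and back-substitution give M_0 = -3, M_1 = -24, M_2 = 51.

-24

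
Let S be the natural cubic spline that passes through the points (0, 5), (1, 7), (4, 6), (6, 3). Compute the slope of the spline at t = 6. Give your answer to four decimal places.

With σ_i denoting the second derivative at x_i, h_i = 1, 3, 2, and Δ_i = (y_(i+1) − y_i)/h_i = 2, -1/3, -3/2:
  1·σ_0 + 8·σ_1 + 3·σ_2 = 6(Δ_1 - Δ_0) = -14
  3·σ_1 + 10·σ_2 + 2·σ_3 = 6(Δ_2 - Δ_1) = -7
Natural end conditions: σ_0 = σ_3 = 0.
Solving: σ_0 = 0, σ_1 = -119/71, σ_2 = -14/71, σ_3 = 0.
On [4, 6], S'(t) = b_2 + 2c_2·(t - 4) + 3d_2·(t - 4)² with b_2 = Δ_2 - h_2(2σ_2 + σ_3)/6 = -583/426, c_2 = σ_2/2 = -7/71, d_2 = (σ_3 - σ_2)/(6h_2) = 7/426. So S'(6) = -667/426.

-1.5657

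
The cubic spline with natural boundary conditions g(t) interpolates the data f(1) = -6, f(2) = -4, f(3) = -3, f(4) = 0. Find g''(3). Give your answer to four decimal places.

3.6000

Put m_i = g'' at the i-th knot. Here h = (1, 1, 1) and Δ = (2, 1, 3), so the interior equations h_(i-1)·m_(i-1) + 2(h_(i-1)+h_i)·m_i + h_i·m_(i+1) = 6(Δ_i − Δ_(i-1)) read
  1·m_0 + 4·m_1 + 1·m_2 = 6(Δ_1 - Δ_0) = -6
  1·m_1 + 4·m_2 + 1·m_3 = 6(Δ_2 - Δ_1) = 12
Natural end conditions: m_0 = m_3 = 0.
Solving: m_0 = 0, m_1 = -12/5, m_2 = 18/5, m_3 = 0.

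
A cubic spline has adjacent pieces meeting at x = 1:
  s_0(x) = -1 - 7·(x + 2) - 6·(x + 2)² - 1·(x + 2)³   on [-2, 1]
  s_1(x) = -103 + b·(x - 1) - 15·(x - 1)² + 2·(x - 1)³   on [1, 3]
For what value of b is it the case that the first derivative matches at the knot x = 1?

-70

s_0'(x) = -7 - 12·(x + 2) - 3·(x + 2)², so s_0'(1) = -70. On the right, s_1'(1) = b, so b = -70.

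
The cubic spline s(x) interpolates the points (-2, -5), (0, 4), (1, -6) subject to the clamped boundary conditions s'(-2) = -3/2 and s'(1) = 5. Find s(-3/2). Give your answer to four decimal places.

-3.1563

Write M_i for s''(x_i). With h_i = 2, 1 and divided differences Δ_i = 9/2, -10, the continuity of s' gives the tridiagonal system
  2·M_0 + 6·M_1 + 1·M_2 = 6(Δ_1 - Δ_0) = -87
Clamped end conditions give two more equations: 2h_0·M_0 + h_0·M_1 = 6(Δ_0 - s'(-2)) = 36 and h_1·M_1 + 2h_1·M_2 = 6(s'(1) - Δ_1) = 90.
Solving the tridiagonal system: M_0 = 77/3, M_1 = -100/3, M_2 = 185/3.
On [-2, 0], s(x) = -5 - 3/2·(x + 2) + 77/6·(x + 2)² - 59/12·(x + 2)³.
With (x + 2) = 1/2: s(-3/2) = -101/32.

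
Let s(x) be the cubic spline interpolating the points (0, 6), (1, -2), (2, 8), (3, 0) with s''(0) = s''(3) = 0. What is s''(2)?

With M_i denoting the second derivative at x_i, h_i = 1, 1, 1, and Δ_i = (y_(i+1) − y_i)/h_i = -8, 10, -8:
  1·M_0 + 4·M_1 + 1·M_2 = 6(Δ_1 - Δ_0) = 108
  1·M_1 + 4·M_2 + 1·M_3 = 6(Δ_2 - Δ_1) = -108
Natural end conditions: M_0 = M_3 = 0.
Forward elimination and back-substitution give M_0 = 0, M_1 = 36, M_2 = -36, M_3 = 0.

-36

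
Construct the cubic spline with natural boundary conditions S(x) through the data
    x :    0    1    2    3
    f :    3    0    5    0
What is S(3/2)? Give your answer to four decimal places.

2.6500

Put M_i = S'' at the i-th knot. Here h = (1, 1, 1) and Δ = (-3, 5, -5), so the interior equations h_(i-1)·M_(i-1) + 2(h_(i-1)+h_i)·M_i + h_i·M_(i+1) = 6(Δ_i − Δ_(i-1)) read
  1·M_0 + 4·M_1 + 1·M_2 = 6(Δ_1 - Δ_0) = 48
  1·M_1 + 4·M_2 + 1·M_3 = 6(Δ_2 - Δ_1) = -60
Natural end conditions: M_0 = M_3 = 0.
Solving the tridiagonal system: M_0 = 0, M_1 = 84/5, M_2 = -96/5, M_3 = 0.
On [1, 2], S(x) = 0 + 13/5·(x - 1) + 42/5·(x - 1)² - 6·(x - 1)³.
With (x - 1) = 1/2: S(3/2) = 53/20.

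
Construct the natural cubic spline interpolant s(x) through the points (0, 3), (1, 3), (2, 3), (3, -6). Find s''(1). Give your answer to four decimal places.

3.6000

With M_i denoting the second derivative at x_i, h_i = 1, 1, 1, and Δ_i = (y_(i+1) − y_i)/h_i = 0, 0, -9:
  1·M_0 + 4·M_1 + 1·M_2 = 6(Δ_1 - Δ_0) = 0
  1·M_1 + 4·M_2 + 1·M_3 = 6(Δ_2 - Δ_1) = -54
Natural end conditions: M_0 = M_3 = 0.
Solving the tridiagonal system: M_0 = 0, M_1 = 18/5, M_2 = -72/5, M_3 = 0.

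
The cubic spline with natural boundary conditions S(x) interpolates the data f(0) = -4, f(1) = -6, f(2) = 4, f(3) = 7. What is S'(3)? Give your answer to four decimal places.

Put m_i = S'' at the i-th knot. Here h = (1, 1, 1) and Δ = (-2, 10, 3), so the interior equations h_(i-1)·m_(i-1) + 2(h_(i-1)+h_i)·m_i + h_i·m_(i+1) = 6(Δ_i − Δ_(i-1)) read
  1·m_0 + 4·m_1 + 1·m_2 = 6(Δ_1 - Δ_0) = 72
  1·m_1 + 4·m_2 + 1·m_3 = 6(Δ_2 - Δ_1) = -42
Natural end conditions: m_0 = m_3 = 0.
Solving the tridiagonal system: m_0 = 0, m_1 = 22, m_2 = -16, m_3 = 0.
On [2, 3], S'(x) = b_2 + 2c_2·(x - 2) + 3d_2·(x - 2)² with b_2 = Δ_2 - h_2(2m_2 + m_3)/6 = 25/3, c_2 = m_2/2 = -8, d_2 = (m_3 - m_2)/(6h_2) = 8/3. So S'(3) = 1/3.

0.3333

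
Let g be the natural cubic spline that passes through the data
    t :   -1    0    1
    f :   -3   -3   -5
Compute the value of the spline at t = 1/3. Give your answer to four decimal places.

-3.4815

With M_i denoting the second derivative at x_i, h_i = 1, 1, and Δ_i = (y_(i+1) − y_i)/h_i = 0, -2:
  1·M_0 + 4·M_1 + 1·M_2 = 6(Δ_1 - Δ_0) = -12
Natural end conditions: M_0 = M_2 = 0.
Solving the tridiagonal system: M_0 = 0, M_1 = -3, M_2 = 0.
On [0, 1], g(t) = -3 - 1·t - 3/2·t² + 1/2·t³.
With t = 1/3: g(1/3) = -94/27.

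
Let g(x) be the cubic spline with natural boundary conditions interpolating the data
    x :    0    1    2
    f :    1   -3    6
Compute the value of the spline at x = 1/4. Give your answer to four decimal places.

Let M_i = g''(x_i). Step sizes h_i = 1, 1; slopes of the chords Δ_i = (y_(i+1) - y_i)/h_i = -4, 9.
  1·M_0 + 4·M_1 + 1·M_2 = 6(Δ_1 - Δ_0) = 78
Natural end conditions: M_0 = M_2 = 0.
Solving the tridiagonal system: M_0 = 0, M_1 = 39/2, M_2 = 0.
On [0, 1], g(x) = 1 - 29/4·x + 0·x² + 13/4·x³.
With x = 1/4: g(1/4) = -195/256.

-0.7617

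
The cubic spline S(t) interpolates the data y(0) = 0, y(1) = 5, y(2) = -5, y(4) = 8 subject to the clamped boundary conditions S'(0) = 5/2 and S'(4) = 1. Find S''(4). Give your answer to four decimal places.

-23.4545

Let M_i = S''(x_i). Step sizes h_i = 1, 1, 2; slopes of the chords Δ_i = (y_(i+1) - y_i)/h_i = 5, -10, 13/2.
  1·M_0 + 4·M_1 + 1·M_2 = 6(Δ_1 - Δ_0) = -90
  1·M_1 + 6·M_2 + 2·M_3 = 6(Δ_2 - Δ_1) = 99
Clamped end conditions give two more equations: 2h_0·M_0 + h_0·M_1 = 6(Δ_0 - S'(0)) = 15 and h_2·M_2 + 2h_2·M_3 = 6(S'(4) - Δ_2) = -33.
Solving: M_0 = 567/22, M_1 = -402/11, M_2 = 669/22, M_3 = -258/11.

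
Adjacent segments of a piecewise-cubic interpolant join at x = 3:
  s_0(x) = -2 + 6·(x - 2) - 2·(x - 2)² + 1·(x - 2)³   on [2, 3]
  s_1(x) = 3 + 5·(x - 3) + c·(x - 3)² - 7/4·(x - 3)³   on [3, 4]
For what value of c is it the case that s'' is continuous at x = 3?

s_0''(x) = -4 + 6·(x - 2), so s_0''(3) = 2. On the right, s_1''(3) = 2c, so c = 1.

1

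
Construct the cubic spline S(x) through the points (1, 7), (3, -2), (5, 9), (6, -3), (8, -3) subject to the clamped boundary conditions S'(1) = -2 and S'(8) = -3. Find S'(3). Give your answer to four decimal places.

2.9098

Put σ_i = S'' at the i-th knot. Here h = (2, 2, 1, 2) and Δ = (-9/2, 11/2, -12, 0), so the interior equations h_(i-1)·σ_(i-1) + 2(h_(i-1)+h_i)·σ_i + h_i·σ_(i+1) = 6(Δ_i − Δ_(i-1)) read
  2·σ_0 + 8·σ_1 + 2·σ_2 = 6(Δ_1 - Δ_0) = 60
  2·σ_1 + 6·σ_2 + 1·σ_3 = 6(Δ_2 - Δ_1) = -105
  1·σ_2 + 6·σ_3 + 2·σ_4 = 6(Δ_3 - Δ_2) = 72
Clamped end conditions give two more equations: 2h_0·σ_0 + h_0·σ_1 = 6(Δ_0 - S'(1)) = -15 and h_3·σ_3 + 2h_3·σ_4 = 6(S'(8) - Δ_3) = -18.
Forward elimination and back-substitution give σ_0 = -757/61, σ_1 = 2113/122, σ_2 = -1639/61, σ_3 = 1316/61, σ_4 = -1865/122.
On [3, 5], S'(x) = b_1 + 2c_1·(x - 3) + 3d_1·(x - 3)² with b_1 = Δ_1 - h_1(2σ_1 + σ_2)/6 = 355/122, c_1 = σ_1/2 = 2113/244, d_1 = (σ_2 - σ_1)/(6h_1) = -1797/488. So S'(3) = 355/122.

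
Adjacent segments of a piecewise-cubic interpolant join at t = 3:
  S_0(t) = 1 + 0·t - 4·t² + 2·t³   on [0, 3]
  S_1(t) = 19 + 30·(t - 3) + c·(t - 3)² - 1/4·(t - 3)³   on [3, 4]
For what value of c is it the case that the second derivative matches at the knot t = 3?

14

S_0''(t) = -8 + 12·t, so S_0''(3) = 28. On the right, S_1''(3) = 2c, so c = 14.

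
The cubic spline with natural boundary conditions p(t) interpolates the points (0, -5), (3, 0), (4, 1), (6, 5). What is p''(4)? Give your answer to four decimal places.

Put M_i = p'' at the i-th knot. Here h = (3, 1, 2) and Δ = (5/3, 1, 2), so the interior equations h_(i-1)·M_(i-1) + 2(h_(i-1)+h_i)·M_i + h_i·M_(i+1) = 6(Δ_i − Δ_(i-1)) read
  3·M_0 + 8·M_1 + 1·M_2 = 6(Δ_1 - Δ_0) = -4
  1·M_1 + 6·M_2 + 2·M_3 = 6(Δ_2 - Δ_1) = 6
Natural end conditions: M_0 = M_3 = 0.
Solving the tridiagonal system: M_0 = 0, M_1 = -30/47, M_2 = 52/47, M_3 = 0.

1.1064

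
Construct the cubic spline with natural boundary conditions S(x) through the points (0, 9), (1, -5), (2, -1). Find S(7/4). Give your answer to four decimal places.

-3.0547

Let σ_i = S''(x_i). Step sizes h_i = 1, 1; slopes of the chords Δ_i = (y_(i+1) - y_i)/h_i = -14, 4.
  1·σ_0 + 4·σ_1 + 1·σ_2 = 6(Δ_1 - Δ_0) = 108
Natural end conditions: σ_0 = σ_2 = 0.
Forward elimination and back-substitution give σ_0 = 0, σ_1 = 27, σ_2 = 0.
On [1, 2], S(x) = -5 - 5·(x - 1) + 27/2·(x - 1)² - 9/2·(x - 1)³.
With (x - 1) = 3/4: S(7/4) = -391/128.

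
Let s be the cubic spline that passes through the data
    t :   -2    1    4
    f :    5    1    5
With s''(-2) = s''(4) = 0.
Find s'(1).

0

Let σ_i = s''(x_i). Step sizes h_i = 3, 3; slopes of the chords Δ_i = (y_(i+1) - y_i)/h_i = -4/3, 4/3.
  3·σ_0 + 12·σ_1 + 3·σ_2 = 6(Δ_1 - Δ_0) = 16
Natural end conditions: σ_0 = σ_2 = 0.
Hence σ_0 = 0, σ_1 = 4/3, σ_2 = 0.
On [1, 4], s'(t) = b_1 + 2c_1·(t - 1) + 3d_1·(t - 1)² with b_1 = Δ_1 - h_1(2σ_1 + σ_2)/6 = 0, c_1 = σ_1/2 = 2/3, d_1 = (σ_2 - σ_1)/(6h_1) = -2/27. So s'(1) = 0.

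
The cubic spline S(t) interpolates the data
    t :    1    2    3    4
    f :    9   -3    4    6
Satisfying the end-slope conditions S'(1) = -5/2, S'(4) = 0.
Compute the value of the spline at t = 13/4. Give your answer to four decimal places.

5.4422

Let M_i = S''(x_i). Step sizes h_i = 1, 1, 1; slopes of the chords Δ_i = (y_(i+1) - y_i)/h_i = -12, 7, 2.
  1·M_0 + 4·M_1 + 1·M_2 = 6(Δ_1 - Δ_0) = 114
  1·M_1 + 4·M_2 + 1·M_3 = 6(Δ_2 - Δ_1) = -30
Clamped end conditions give two more equations: 2h_0·M_0 + h_0·M_1 = 6(Δ_0 - S'(1)) = -57 and h_2·M_2 + 2h_2·M_3 = 6(S'(4) - Δ_2) = -12.
Solving the tridiagonal system: M_0 = -776/15, M_1 = 697/15, M_2 = -302/15, M_3 = 61/15.
On [3, 4], S(t) = 4 + 241/30·(t - 3) - 151/15·(t - 3)² + 121/30·(t - 3)³.
With (t - 3) = 1/4: S(13/4) = 3483/640.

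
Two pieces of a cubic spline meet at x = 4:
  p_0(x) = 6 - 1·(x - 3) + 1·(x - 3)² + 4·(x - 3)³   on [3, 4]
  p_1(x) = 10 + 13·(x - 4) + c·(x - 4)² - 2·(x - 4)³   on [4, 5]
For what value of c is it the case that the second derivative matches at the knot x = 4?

p_0''(x) = 2 + 24·(x - 3), so p_0''(4) = 26. On the right, p_1''(4) = 2c, so c = 13.

13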